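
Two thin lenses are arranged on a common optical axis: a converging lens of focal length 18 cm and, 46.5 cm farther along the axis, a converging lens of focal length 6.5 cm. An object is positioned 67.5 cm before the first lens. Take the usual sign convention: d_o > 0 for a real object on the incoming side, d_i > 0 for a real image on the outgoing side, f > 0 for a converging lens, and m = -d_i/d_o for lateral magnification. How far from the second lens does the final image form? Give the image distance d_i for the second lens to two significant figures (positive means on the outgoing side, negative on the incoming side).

9.2 cm

Applying the thin-lens equation to the first lens, 1/18 = 1/67.5 + 1/d_i1, which gives d_i1 = 24.545 cm.
The intermediate image is 24.545 cm to the right of lens 1, so d_o2 = L - d_i1 = 46.5 - 24.545 = 21.955 cm.
Applying the thin-lens equation again with f_2 = 6.5 cm and d_o2 = 21.955 cm gives d_i2 = 9.234 cm.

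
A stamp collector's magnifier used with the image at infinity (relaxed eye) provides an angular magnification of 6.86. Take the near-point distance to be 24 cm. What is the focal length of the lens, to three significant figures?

For the image at infinity, M = D/f.
f = D/M = 24/6.86 = 3.499 cm.

3.50 cm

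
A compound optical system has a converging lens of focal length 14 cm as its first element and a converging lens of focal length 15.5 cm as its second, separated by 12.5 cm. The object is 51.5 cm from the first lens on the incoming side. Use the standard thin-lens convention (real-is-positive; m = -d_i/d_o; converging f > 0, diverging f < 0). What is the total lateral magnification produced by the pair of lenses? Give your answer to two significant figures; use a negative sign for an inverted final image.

First lens: d_i1 = 1/(1/14 - 1/51.5) = 19.227 cm.
m_1 = -(19.227)/51.5 = -0.3733.
This image would form 19.227 cm past lens 1, i.e. 6.727 cm beyond lens 2, so it is a virtual object for lens 2: d_o2 = 12.5 - 19.227 = -6.727 cm.
Second lens: d_i2 = 1/(1/15.5 - 1/(-6.727)) = 4.691 cm.
m_2 = -(4.691)/(-6.727) = 0.6974.
Overall magnification: m = m_1 m_2 = -0.2603.

-0.26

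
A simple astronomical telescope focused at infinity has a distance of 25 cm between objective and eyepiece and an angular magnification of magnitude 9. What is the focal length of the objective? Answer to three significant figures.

In normal adjustment the tube length equals f_obj + f_eye and |M| = f_obj/f_eye.
So f_obj = 9 f_eye and 9 f_eye + f_eye = 25 cm, giving f_eye = 25/10 = 2.500 cm and f_obj = 22.500 cm.

22.5 cm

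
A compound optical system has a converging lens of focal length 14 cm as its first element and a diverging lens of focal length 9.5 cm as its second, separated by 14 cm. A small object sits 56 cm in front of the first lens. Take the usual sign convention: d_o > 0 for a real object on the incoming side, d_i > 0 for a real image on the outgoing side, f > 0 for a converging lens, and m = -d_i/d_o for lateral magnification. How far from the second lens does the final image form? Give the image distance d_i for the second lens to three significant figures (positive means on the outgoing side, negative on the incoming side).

Applying the thin-lens equation to the first lens, 1/14 = 1/56 + 1/d_i1, which gives d_i1 = 18.667 cm.
Since 18.667 cm > 14 cm, the first image lies past the second lens and serves as a virtual object: d_o2 = L - d_i1 = -4.667 cm.
Applying the thin-lens equation again with f_2 = -9.5 cm and d_o2 = -4.667 cm gives d_i2 = 9.172 cm.

9.17 cm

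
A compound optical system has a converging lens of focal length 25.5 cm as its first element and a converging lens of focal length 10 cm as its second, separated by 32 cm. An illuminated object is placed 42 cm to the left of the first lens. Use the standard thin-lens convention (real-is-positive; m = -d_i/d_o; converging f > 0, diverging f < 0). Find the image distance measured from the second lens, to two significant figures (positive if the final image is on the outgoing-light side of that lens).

7.7 cm

Lens 1: 1/d_i1 = 1/f_1 - 1/d_o1 = 1/25.5 - 1/42 = 0.01541 cm^-1, so d_i1 = 64.909 cm.
This image would form 64.909 cm past lens 1, i.e. 32.909 cm beyond lens 2, so it is a virtual object for lens 2: d_o2 = 32 - 64.909 = -32.909 cm.
Lens 2: 1/d_i2 = 1/f_2 - 1/d_o2 = 1/10 - 1/(-32.909) = 0.13039 cm^-1, so d_i2 = 7.669 cm.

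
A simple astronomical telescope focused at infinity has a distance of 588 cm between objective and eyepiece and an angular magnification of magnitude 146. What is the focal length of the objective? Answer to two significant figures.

580 cm

In normal adjustment the tube length equals f_obj + f_eye and |M| = f_obj/f_eye.
So f_obj = 146 f_eye and 146 f_eye + f_eye = 588 cm, giving f_eye = 588/147 = 4.000 cm and f_obj = 584.000 cm.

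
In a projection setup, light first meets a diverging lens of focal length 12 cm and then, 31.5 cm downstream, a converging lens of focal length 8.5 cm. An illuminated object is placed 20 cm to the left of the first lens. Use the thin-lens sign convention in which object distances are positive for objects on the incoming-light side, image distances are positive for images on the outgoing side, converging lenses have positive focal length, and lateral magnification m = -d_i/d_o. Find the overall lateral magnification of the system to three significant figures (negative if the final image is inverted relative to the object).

-0.105

Applying the thin-lens equation to the first lens, 1/(-12) = 1/20 + 1/d_i1, which gives d_i1 = -7.500 cm.
Its lateral magnification is m_1 = -d_i1/d_o1 = -(-7.500)/20 = 0.3750.
With d_i1 < 0 the first image is virtual and lies on the object side; the object distance for lens 2 is d_o2 = 31.5 - (-7.500) = 39.000 cm.
Applying the thin-lens equation again with f_2 = 8.5 cm and d_o2 = 39.000 cm gives d_i2 = 10.869 cm.
m_2 = -(10.869)/(39.000) = -0.2787.
The system's lateral magnification is m_1 m_2 = (0.3750)(-0.2787) = -0.1045.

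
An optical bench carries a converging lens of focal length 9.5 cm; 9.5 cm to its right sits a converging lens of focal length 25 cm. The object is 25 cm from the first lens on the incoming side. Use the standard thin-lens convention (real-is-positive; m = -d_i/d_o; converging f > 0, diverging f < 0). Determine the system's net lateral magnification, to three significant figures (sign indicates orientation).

First lens: d_i1 = 1/(1/9.5 - 1/25) = 15.323 cm.
m_1 = -(15.323)/25 = -0.6129.
This image would form 15.323 cm past lens 1, i.e. 5.823 cm beyond lens 2, so it is a virtual object for lens 2: d_o2 = 9.5 - 15.323 = -5.823 cm.
Second lens: d_i2 = 1/(1/25 - 1/(-5.823)) = 4.723 cm.
m_2 = -(4.723)/(-5.823) = 0.8111.
The system's lateral magnification is m_1 m_2 = (-0.6129)(0.8111) = -0.4971.

-0.497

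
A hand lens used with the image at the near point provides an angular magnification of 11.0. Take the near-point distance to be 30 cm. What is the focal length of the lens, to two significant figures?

For the image at the near point, M = 1 + D/f.
f = D/(M - 1) = 30/(11.0 - 1) = 3.000 cm.

3.0 cm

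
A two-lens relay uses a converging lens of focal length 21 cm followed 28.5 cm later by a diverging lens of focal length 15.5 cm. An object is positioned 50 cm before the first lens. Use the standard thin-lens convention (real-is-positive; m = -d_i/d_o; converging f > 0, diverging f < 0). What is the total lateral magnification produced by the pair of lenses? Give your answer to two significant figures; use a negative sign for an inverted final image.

-1.4

Lens 1: 1/d_i1 = 1/f_1 - 1/d_o1 = 1/21 - 1/50 = 0.02762 cm^-1, so d_i1 = 36.207 cm.
m_1 = -(36.207)/50 = -0.7241.
This image would form 36.207 cm past lens 1, i.e. 7.707 cm beyond lens 2, so it is a virtual object for lens 2: d_o2 = 28.5 - 36.207 = -7.707 cm.
Lens 2: 1/d_i2 = 1/f_2 - 1/d_o2 = 1/(-15.5) - 1/(-7.707) = 0.06524 cm^-1, so d_i2 = 15.329 cm.
m_2 = -(15.329)/(-7.707) = 1.9889.
The system's lateral magnification is m_1 m_2 = (-0.7241)(1.9889) = -1.4403.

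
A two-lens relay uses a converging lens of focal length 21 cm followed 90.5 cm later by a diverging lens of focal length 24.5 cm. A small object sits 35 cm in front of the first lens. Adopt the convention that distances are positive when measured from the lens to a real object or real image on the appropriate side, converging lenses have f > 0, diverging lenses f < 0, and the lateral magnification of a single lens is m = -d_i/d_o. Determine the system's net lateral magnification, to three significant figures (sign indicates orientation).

-0.588

First lens: d_i1 = 1/(1/21 - 1/35) = 52.500 cm.
m_1 = -(52.500)/35 = -1.5000.
The intermediate image is 52.500 cm to the right of lens 1, so d_o2 = L - d_i1 = 90.5 - 52.500 = 38.000 cm.
Second lens: d_i2 = 1/(1/(-24.5) - 1/(38.000)) = -14.896 cm.
m_2 = -(-14.896)/(38.000) = 0.3920.
The system's lateral magnification is m_1 m_2 = (-1.5000)(0.3920) = -0.5880.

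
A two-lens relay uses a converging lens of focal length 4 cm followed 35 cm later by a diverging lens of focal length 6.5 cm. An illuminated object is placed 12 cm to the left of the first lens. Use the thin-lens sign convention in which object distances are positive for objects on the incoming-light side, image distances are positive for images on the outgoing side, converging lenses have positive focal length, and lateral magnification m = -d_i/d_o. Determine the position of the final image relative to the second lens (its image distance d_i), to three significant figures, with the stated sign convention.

Applying the thin-lens equation to the first lens, 1/4 = 1/12 + 1/d_i1, which gives d_i1 = 6.000 cm.
Object distance for lens 2: d_o2 = 35 - 6.000 = 29.000 cm.
Applying the thin-lens equation again with f_2 = -6.5 cm and d_o2 = 29.000 cm gives d_i2 = -5.310 cm.

-5.31 cm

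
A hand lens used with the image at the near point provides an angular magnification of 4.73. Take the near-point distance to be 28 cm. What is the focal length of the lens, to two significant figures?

7.5 cm

For the image at the near point, M = 1 + D/f.
f = D/(M - 1) = 28/(4.73 - 1) = 7.507 cm.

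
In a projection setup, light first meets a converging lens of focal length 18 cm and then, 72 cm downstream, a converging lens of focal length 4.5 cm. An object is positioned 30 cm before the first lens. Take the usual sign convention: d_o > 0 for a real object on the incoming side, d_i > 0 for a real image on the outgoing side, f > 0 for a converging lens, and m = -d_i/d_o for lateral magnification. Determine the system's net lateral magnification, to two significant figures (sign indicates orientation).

First lens: d_i1 = 1/(1/18 - 1/30) = 45.000 cm.
m_1 = -(45.000)/30 = -1.5000.
Object distance for lens 2: d_o2 = 72 - 45.000 = 27.000 cm.
Second lens: d_i2 = 1/(1/4.5 - 1/(27.000)) = 5.400 cm.
m_2 = -(5.400)/(27.000) = -0.2000.
The system's lateral magnification is m_1 m_2 = (-1.5000)(-0.2000) = 0.3000.

0.30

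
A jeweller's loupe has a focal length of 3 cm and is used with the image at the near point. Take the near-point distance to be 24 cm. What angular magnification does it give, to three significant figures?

9.00

M = 1 + D/f = 1 + 24/3 = 9.000.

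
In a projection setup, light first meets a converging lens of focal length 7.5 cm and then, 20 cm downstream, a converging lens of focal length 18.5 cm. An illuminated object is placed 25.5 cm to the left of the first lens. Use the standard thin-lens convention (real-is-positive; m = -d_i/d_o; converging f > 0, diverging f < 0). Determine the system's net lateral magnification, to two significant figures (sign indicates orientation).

-0.84

First lens: d_i1 = 1/(1/7.5 - 1/25.5) = 10.625 cm.
m_1 = -(10.625)/25.5 = -0.4167.
That image sits 9.375 cm in front of the second lens, so d_o2 = 9.375 cm.
Second lens: d_i2 = 1/(1/18.5 - 1/(9.375)) = -19.007 cm.
m_2 = -(-19.007)/(9.375) = 2.0274.
The system's lateral magnification is m_1 m_2 = (-0.4167)(2.0274) = -0.8447.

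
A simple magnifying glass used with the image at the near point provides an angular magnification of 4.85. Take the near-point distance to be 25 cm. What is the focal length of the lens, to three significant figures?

6.49 cm

For the image at the near point, M = 1 + D/f.
f = D/(M - 1) = 25/(4.85 - 1) = 6.494 cm.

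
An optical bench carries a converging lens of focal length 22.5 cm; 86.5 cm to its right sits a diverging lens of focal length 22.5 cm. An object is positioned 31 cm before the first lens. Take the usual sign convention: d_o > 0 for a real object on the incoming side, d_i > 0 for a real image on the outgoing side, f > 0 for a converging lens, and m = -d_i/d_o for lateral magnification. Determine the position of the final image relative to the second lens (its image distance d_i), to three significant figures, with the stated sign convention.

-3.71 cm

Applying the thin-lens equation to the first lens, 1/22.5 = 1/31 + 1/d_i1, which gives d_i1 = 82.059 cm.
That image sits 4.441 cm in front of the second lens, so d_o2 = 4.441 cm.
Applying the thin-lens equation again with f_2 = -22.5 cm and d_o2 = 4.441 cm gives d_i2 = -3.709 cm.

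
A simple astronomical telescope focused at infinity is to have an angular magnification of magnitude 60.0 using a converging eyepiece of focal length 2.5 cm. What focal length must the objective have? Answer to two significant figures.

150 cm

|M| = f_obj/|f_eye|, so f_obj = |M| x |f_eye| = 60.0 x 2.5 = 150.000 cm.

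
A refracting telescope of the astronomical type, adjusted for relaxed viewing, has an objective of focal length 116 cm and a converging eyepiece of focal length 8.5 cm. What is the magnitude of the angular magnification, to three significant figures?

13.6

|M| = f_obj/|f_eye| = 116/8.5 = 13.647.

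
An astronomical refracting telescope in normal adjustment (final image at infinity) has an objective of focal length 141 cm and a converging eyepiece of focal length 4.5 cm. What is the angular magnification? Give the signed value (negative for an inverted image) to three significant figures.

-31.3

M = -f_obj/f_eye = -141/(4.5) = -31.333.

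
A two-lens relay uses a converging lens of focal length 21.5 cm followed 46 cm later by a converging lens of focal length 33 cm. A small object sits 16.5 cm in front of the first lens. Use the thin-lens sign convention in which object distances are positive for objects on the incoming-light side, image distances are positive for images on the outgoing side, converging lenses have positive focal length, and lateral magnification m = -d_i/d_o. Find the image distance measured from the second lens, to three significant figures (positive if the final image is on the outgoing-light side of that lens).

46.0 cm

Applying the thin-lens equation to the first lens, 1/21.5 = 1/16.5 + 1/d_i1, which gives d_i1 = -70.950 cm.
The intermediate image is virtual, 70.950 cm to the left of lens 1, so d_o2 = L - d_i1 = 46 - (-70.950) = 116.950 cm.
Applying the thin-lens equation again with f_2 = 33 cm and d_o2 = 116.950 cm gives d_i2 = 45.972 cm.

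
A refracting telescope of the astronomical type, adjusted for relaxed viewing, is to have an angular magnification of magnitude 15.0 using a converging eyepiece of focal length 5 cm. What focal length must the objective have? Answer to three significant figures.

75.0 cm

|M| = f_obj/|f_eye|, so f_obj = |M| x |f_eye| = 15.0 x 5 = 75.000 cm.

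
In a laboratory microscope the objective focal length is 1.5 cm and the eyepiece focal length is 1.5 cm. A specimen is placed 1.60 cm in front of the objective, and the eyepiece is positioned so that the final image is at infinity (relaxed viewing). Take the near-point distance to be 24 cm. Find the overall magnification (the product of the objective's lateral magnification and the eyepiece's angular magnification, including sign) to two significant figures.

Objective: 1/d_i = 1/f_obj - 1/d_o = 1/1.5 - 1/1.60 = 0.04167 cm^-1, so d_i = 24.000 cm.
m_obj = -d_i/d_o = -24.000/1.60 = -15.000.
Eyepiece angular magnification (image at infinity): M_eye = D/f_e = 24/1.5 = 16.000.
Overall M = m_obj x M_eye = (-15.000)(16.000) = -240.00.

-240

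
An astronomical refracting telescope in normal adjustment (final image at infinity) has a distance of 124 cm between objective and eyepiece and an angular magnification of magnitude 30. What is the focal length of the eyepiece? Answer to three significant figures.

4.00 cm

In normal adjustment the tube length equals f_obj + f_eye and |M| = f_obj/f_eye.
So f_obj = 30 f_eye and 30 f_eye + f_eye = 124 cm, giving f_eye = 124/31 = 4.000 cm and f_obj = 120.000 cm.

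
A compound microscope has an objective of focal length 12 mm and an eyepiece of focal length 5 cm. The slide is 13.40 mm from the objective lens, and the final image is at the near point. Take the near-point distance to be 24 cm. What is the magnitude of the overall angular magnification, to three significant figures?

49.7

Convert to cm: f_obj = 12 mm = 1.2 cm; d_o = 13.40 mm = 1.34 cm.
Objective: 1/d_i = 1/f_obj - 1/d_o = 1/1.2 - 1/1.34 = 0.08706 cm^-1, so d_i = 11.486 cm.
m_obj = -d_i/d_o = -11.486/1.34 = -8.571.
Eyepiece angular magnification (image at near point): M_eye = 1 + D/f_e = 1 + 24/5 = 5.800.
Overall M = m_obj x M_eye = (-8.571)(5.800) = -49.71.
|M| = 49.71.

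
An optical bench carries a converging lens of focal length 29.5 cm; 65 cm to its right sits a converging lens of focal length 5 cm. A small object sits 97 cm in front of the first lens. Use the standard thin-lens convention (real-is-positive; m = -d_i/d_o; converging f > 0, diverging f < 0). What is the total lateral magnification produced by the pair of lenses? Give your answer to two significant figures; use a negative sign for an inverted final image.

First lens: d_i1 = 1/(1/29.5 - 1/97) = 42.393 cm.
m_1 = -(42.393)/97 = -0.4370.
Object distance for lens 2: d_o2 = 65 - 42.393 = 22.607 cm.
Second lens: d_i2 = 1/(1/5 - 1/(22.607)) = 6.420 cm.
m_2 = -(6.420)/(22.607) = -0.2840.
The system's lateral magnification is m_1 m_2 = (-0.4370)(-0.2840) = 0.1241.

0.12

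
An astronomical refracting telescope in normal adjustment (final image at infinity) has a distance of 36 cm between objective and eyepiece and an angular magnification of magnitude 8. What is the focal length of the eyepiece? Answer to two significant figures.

4.0 cm

In normal adjustment the tube length equals f_obj + f_eye and |M| = f_obj/f_eye.
So f_obj = 8 f_eye and 8 f_eye + f_eye = 36 cm, giving f_eye = 36/9 = 4.000 cm and f_obj = 32.000 cm.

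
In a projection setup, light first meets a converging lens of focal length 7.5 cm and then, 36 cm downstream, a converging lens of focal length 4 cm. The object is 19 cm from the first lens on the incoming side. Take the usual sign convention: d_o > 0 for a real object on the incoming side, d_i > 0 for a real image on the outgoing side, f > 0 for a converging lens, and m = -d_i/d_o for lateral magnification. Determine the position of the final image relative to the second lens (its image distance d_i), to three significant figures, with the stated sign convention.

4.82 cm

First lens: d_i1 = 1/(1/7.5 - 1/19) = 12.391 cm.
The intermediate image is 12.391 cm to the right of lens 1, so d_o2 = L - d_i1 = 36 - 12.391 = 23.609 cm.
Second lens: d_i2 = 1/(1/4 - 1/(23.609)) = 4.816 cm.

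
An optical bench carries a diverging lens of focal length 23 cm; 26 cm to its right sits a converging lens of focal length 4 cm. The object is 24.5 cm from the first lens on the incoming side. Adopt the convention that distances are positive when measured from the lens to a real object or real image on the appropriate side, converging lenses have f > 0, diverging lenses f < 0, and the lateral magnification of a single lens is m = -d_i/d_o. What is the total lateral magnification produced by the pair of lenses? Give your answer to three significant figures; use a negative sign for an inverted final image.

-0.0572

Applying the thin-lens equation to the first lens, 1/(-23) = 1/24.5 + 1/d_i1, which gives d_i1 = -11.863 cm.
Its lateral magnification is m_1 = -d_i1/d_o1 = -(-11.863)/24.5 = 0.4842.
With d_i1 < 0 the first image is virtual and lies on the object side; the object distance for lens 2 is d_o2 = 26 - (-11.863) = 37.863 cm.
Applying the thin-lens equation again with f_2 = 4 cm and d_o2 = 37.863 cm gives d_i2 = 4.472 cm.
m_2 = -(4.472)/(37.863) = -0.1181.
Overall magnification: m = m_1 m_2 = -0.0572.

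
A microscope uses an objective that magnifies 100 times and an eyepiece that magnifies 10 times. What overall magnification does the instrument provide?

1000

The overall magnification of a compound microscope is the product of the objective and eyepiece magnifications:
M = M_obj x M_eye = 100 x 10 = 1000.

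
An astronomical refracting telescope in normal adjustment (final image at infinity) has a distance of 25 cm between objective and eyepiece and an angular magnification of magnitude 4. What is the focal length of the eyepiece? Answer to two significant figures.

In normal adjustment the tube length equals f_obj + f_eye and |M| = f_obj/f_eye.
So f_obj = 4 f_eye and 4 f_eye + f_eye = 25 cm, giving f_eye = 25/5 = 5.000 cm and f_obj = 20.000 cm.

5.0 cm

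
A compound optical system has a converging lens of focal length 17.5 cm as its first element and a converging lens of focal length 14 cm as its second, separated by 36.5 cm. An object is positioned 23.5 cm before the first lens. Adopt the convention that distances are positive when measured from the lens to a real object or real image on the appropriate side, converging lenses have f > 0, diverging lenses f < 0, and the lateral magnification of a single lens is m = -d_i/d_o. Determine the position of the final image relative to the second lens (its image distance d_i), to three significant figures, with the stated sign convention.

9.74 cm

Applying the thin-lens equation to the first lens, 1/17.5 = 1/23.5 + 1/d_i1, which gives d_i1 = 68.542 cm.
This image would form 68.542 cm past lens 1, i.e. 32.042 cm beyond lens 2, so it is a virtual object for lens 2: d_o2 = 36.5 - 68.542 = -32.042 cm.
Applying the thin-lens equation again with f_2 = 14 cm and d_o2 = -32.042 cm gives d_i2 = 9.743 cm.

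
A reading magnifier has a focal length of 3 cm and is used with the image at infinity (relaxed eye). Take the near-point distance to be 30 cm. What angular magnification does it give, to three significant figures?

M = D/f = 30/3 = 10.000.

10.0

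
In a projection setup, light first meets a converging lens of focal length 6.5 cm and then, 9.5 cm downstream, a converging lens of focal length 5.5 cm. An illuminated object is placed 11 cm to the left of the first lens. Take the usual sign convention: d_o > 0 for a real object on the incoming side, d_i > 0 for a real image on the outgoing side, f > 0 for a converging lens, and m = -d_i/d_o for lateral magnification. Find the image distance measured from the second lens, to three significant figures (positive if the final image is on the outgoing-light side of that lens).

2.96 cm

Lens 1: 1/d_i1 = 1/f_1 - 1/d_o1 = 1/6.5 - 1/11 = 0.06294 cm^-1, so d_i1 = 15.889 cm.
This image would form 15.889 cm past lens 1, i.e. 6.389 cm beyond lens 2, so it is a virtual object for lens 2: d_o2 = 9.5 - 15.889 = -6.389 cm.
Lens 2: 1/d_i2 = 1/f_2 - 1/d_o2 = 1/5.5 - 1/(-6.389) = 0.33834 cm^-1, so d_i2 = 2.956 cm.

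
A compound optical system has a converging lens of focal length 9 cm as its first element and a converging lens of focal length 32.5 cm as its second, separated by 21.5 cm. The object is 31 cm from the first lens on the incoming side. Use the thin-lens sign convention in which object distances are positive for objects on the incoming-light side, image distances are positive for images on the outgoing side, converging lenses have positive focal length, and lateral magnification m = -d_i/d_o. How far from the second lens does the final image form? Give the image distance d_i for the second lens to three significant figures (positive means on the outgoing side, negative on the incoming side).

Applying the thin-lens equation to the first lens, 1/9 = 1/31 + 1/d_i1, which gives d_i1 = 12.682 cm.
The intermediate image is 12.682 cm to the right of lens 1, so d_o2 = L - d_i1 = 21.5 - 12.682 = 8.818 cm.
Applying the thin-lens equation again with f_2 = 32.5 cm and d_o2 = 8.818 cm gives d_i2 = -12.102 cm.

-12.1 cm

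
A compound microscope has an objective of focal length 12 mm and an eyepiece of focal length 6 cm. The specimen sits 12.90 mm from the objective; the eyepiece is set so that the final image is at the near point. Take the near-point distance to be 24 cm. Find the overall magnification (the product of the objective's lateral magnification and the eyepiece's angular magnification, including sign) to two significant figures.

-67

Convert to cm: f_obj = 12 mm = 1.2 cm; d_o = 12.90 mm = 1.29 cm.
Objective: 1/d_i = 1/f_obj - 1/d_o = 1/1.2 - 1/1.29 = 0.05814 cm^-1, so d_i = 17.200 cm.
m_obj = -d_i/d_o = -17.200/1.29 = -13.333.
Eyepiece angular magnification (image at near point): M_eye = 1 + D/f_e = 1 + 24/6 = 5.000.
Overall M = m_obj x M_eye = (-13.333)(5.000) = -66.67.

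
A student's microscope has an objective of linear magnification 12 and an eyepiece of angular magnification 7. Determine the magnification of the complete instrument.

The overall magnification of a compound microscope is the product of the objective and eyepiece magnifications:
M = M_obj x M_eye = 12 x 7 = 84.

84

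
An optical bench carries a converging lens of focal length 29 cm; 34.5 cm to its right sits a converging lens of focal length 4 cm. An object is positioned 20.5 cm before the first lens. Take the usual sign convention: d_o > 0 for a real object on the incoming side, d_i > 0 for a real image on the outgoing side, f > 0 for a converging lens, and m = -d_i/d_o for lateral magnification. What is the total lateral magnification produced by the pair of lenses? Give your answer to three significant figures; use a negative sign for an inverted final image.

First lens: d_i1 = 1/(1/29 - 1/20.5) = -69.941 cm.
m_1 = -(-69.941)/20.5 = 3.4118.
The intermediate image is virtual, 69.941 cm to the left of lens 1, so d_o2 = L - d_i1 = 34.5 - (-69.941) = 104.441 cm.
Second lens: d_i2 = 1/(1/4 - 1/(104.441)) = 4.159 cm.
m_2 = -(4.159)/(104.441) = -0.0398.
Total m = m_1 x m_2 = (3.4118)(-0.0398) = -0.1359.

-0.136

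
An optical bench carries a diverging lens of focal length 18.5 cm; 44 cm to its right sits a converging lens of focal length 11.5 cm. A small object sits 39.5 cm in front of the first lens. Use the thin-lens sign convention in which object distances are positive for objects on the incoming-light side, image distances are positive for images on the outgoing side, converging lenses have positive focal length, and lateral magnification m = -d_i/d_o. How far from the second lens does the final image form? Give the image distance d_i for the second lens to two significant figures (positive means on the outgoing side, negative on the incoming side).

14 cm

First lens: d_i1 = 1/(1/(-18.5) - 1/39.5) = -12.599 cm.
With d_i1 < 0 the first image is virtual and lies on the object side; the object distance for lens 2 is d_o2 = 44 - (-12.599) = 56.599 cm.
Second lens: d_i2 = 1/(1/11.5 - 1/(56.599)) = 14.432 cm.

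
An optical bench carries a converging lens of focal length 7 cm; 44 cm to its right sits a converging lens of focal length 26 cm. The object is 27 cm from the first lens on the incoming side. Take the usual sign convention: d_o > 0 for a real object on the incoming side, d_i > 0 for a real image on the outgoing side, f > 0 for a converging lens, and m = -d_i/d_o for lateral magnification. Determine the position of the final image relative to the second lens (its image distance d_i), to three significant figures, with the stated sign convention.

105 cm

Lens 1: 1/d_i1 = 1/f_1 - 1/d_o1 = 1/7 - 1/27 = 0.10582 cm^-1, so d_i1 = 9.450 cm.
That image sits 34.550 cm in front of the second lens, so d_o2 = 34.550 cm.
Lens 2: 1/d_i2 = 1/f_2 - 1/d_o2 = 1/26 - 1/(34.550) = 0.00952 cm^-1, so d_i2 = 105.064 cm.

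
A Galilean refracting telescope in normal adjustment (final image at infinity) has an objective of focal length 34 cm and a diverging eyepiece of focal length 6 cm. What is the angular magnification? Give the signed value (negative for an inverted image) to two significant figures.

5.7

M = -f_obj/f_eye = -34/(-6) = 5.667.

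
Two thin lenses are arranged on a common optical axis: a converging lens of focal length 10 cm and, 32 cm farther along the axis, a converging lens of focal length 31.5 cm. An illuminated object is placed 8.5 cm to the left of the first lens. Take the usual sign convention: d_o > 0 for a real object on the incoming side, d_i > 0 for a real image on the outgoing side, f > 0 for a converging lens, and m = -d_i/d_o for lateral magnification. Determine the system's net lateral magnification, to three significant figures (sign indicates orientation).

First lens: d_i1 = 1/(1/10 - 1/8.5) = -56.667 cm.
m_1 = -(-56.667)/8.5 = 6.6667.
The intermediate image is virtual, 56.667 cm to the left of lens 1, so d_o2 = L - d_i1 = 32 - (-56.667) = 88.667 cm.
Second lens: d_i2 = 1/(1/31.5 - 1/(88.667)) = 48.857 cm.
m_2 = -(48.857)/(88.667) = -0.5510.
The system's lateral magnification is m_1 m_2 = (6.6667)(-0.5510) = -3.6735.

-3.67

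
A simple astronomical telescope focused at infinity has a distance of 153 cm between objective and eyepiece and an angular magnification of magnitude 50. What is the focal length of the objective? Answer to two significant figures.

In normal adjustment the tube length equals f_obj + f_eye and |M| = f_obj/f_eye.
So f_obj = 50 f_eye and 50 f_eye + f_eye = 153 cm, giving f_eye = 153/51 = 3.000 cm and f_obj = 150.000 cm.

150 cm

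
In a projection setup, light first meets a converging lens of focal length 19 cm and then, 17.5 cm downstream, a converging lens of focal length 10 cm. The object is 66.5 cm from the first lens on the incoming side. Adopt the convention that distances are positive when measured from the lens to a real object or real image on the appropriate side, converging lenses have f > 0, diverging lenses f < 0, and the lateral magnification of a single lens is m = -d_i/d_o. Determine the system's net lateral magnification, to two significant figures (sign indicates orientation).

-0.21

First lens: d_i1 = 1/(1/19 - 1/66.5) = 26.600 cm.
m_1 = -(26.600)/66.5 = -0.4000.
Since 26.600 cm > 17.5 cm, the first image lies past the second lens and serves as a virtual object: d_o2 = L - d_i1 = -9.100 cm.
Second lens: d_i2 = 1/(1/10 - 1/(-9.100)) = 4.764 cm.
m_2 = -(4.764)/(-9.100) = 0.5236.
The system's lateral magnification is m_1 m_2 = (-0.4000)(0.5236) = -0.2094.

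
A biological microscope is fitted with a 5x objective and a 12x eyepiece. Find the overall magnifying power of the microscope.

60

The overall magnification of a compound microscope is the product of the objective and eyepiece magnifications:
M = M_obj x M_eye = 5 x 12 = 60.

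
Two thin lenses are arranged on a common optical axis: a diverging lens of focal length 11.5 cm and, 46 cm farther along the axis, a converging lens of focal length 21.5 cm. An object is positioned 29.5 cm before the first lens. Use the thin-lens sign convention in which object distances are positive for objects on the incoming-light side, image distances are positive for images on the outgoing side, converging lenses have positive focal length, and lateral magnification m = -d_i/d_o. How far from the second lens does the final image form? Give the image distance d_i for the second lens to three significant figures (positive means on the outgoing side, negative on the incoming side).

35.6 cm

Applying the thin-lens equation to the first lens, 1/(-11.5) = 1/29.5 + 1/d_i1, which gives d_i1 = -8.274 cm.
The intermediate image is virtual, 8.274 cm to the left of lens 1, so d_o2 = L - d_i1 = 46 - (-8.274) = 54.274 cm.
Applying the thin-lens equation again with f_2 = 21.5 cm and d_o2 = 54.274 cm gives d_i2 = 35.604 cm.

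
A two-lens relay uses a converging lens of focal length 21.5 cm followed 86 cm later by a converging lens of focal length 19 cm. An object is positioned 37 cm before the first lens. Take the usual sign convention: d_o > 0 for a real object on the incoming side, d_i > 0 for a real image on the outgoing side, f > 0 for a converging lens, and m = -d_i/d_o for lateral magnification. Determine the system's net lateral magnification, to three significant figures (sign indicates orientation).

First lens: d_i1 = 1/(1/21.5 - 1/37) = 51.323 cm.
m_1 = -(51.323)/37 = -1.3871.
Object distance for lens 2: d_o2 = 86 - 51.323 = 34.677 cm.
Second lens: d_i2 = 1/(1/19 - 1/(34.677)) = 42.027 cm.
m_2 = -(42.027)/(34.677) = -1.2119.
Overall magnification: m = m_1 m_2 = 1.6811.

1.68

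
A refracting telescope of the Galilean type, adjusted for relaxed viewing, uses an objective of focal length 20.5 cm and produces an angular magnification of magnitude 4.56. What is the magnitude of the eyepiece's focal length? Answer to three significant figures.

|M| = f_obj/|f_eye|, so |f_eye| = f_obj/|M| = 20.5/4.56 = 4.496 cm.
(The eyepiece is diverging, so its signed focal length is -4.496 cm.)

4.50 cm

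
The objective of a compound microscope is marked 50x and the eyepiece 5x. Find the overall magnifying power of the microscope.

250

The overall magnification of a compound microscope is the product of the objective and eyepiece magnifications:
M = M_obj x M_eye = 50 x 5 = 250.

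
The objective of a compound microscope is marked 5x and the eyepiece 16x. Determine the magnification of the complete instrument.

80

The overall magnification of a compound microscope is the product of the objective and eyepiece magnifications:
M = M_obj x M_eye = 5 x 16 = 80.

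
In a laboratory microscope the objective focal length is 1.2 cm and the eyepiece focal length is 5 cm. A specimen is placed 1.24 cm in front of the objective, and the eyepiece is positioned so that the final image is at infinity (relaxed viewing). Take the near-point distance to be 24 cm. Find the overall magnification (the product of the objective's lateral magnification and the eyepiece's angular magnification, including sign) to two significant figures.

Objective: 1/d_i = 1/f_obj - 1/d_o = 1/1.2 - 1/1.24 = 0.02688 cm^-1, so d_i = 37.200 cm.
m_obj = -d_i/d_o = -37.200/1.24 = -30.000.
Eyepiece angular magnification (image at infinity): M_eye = D/f_e = 24/5 = 4.800.
Overall M = m_obj x M_eye = (-30.000)(4.800) = -144.00.

-140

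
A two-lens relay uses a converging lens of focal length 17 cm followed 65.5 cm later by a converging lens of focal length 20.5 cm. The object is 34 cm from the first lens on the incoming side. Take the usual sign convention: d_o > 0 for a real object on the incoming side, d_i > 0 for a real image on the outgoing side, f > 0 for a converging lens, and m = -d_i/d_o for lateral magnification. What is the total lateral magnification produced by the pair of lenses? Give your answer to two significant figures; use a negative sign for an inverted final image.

1.9

First lens: d_i1 = 1/(1/17 - 1/34) = 34.000 cm.
m_1 = -(34.000)/34 = -1.0000.
Object distance for lens 2: d_o2 = 65.5 - 34.000 = 31.500 cm.
Second lens: d_i2 = 1/(1/20.5 - 1/(31.500)) = 58.705 cm.
m_2 = -(58.705)/(31.500) = -1.8636.
The system's lateral magnification is m_1 m_2 = (-1.0000)(-1.8636) = 1.8636.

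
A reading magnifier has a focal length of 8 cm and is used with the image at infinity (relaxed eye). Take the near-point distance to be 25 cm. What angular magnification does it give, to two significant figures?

M = D/f = 25/8 = 3.125.

3.1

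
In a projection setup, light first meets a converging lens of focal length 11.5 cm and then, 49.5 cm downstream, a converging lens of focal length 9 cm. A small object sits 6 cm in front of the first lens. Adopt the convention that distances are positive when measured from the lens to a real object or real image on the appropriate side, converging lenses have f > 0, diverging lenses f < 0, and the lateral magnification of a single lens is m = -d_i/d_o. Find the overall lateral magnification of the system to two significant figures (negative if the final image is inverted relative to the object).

Applying the thin-lens equation to the first lens, 1/11.5 = 1/6 + 1/d_i1, which gives d_i1 = -12.545 cm.
Its lateral magnification is m_1 = -d_i1/d_o1 = -(-12.545)/6 = 2.0909.
With d_i1 < 0 the first image is virtual and lies on the object side; the object distance for lens 2 is d_o2 = 49.5 - (-12.545) = 62.045 cm.
Applying the thin-lens equation again with f_2 = 9 cm and d_o2 = 62.045 cm gives d_i2 = 10.527 cm.
m_2 = -(10.527)/(62.045) = -0.1697.
Overall magnification: m = m_1 m_2 = -0.3548.

-0.35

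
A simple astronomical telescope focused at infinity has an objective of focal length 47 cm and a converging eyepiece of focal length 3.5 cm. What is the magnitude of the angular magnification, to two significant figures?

13

|M| = f_obj/|f_eye| = 47/3.5 = 13.429.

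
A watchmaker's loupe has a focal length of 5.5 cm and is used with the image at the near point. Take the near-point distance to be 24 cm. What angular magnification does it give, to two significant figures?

5.4

M = 1 + D/f = 1 + 24/5.5 = 5.364.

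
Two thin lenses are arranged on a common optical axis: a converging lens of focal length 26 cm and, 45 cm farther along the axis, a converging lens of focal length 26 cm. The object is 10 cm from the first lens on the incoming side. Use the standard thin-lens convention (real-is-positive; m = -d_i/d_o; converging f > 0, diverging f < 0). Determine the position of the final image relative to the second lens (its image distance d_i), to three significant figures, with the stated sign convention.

Applying the thin-lens equation to the first lens, 1/26 = 1/10 + 1/d_i1, which gives d_i1 = -16.250 cm.
The intermediate image is virtual, 16.250 cm to the left of lens 1, so d_o2 = L - d_i1 = 45 - (-16.250) = 61.250 cm.
Applying the thin-lens equation again with f_2 = 26 cm and d_o2 = 61.250 cm gives d_i2 = 45.177 cm.

45.2 cm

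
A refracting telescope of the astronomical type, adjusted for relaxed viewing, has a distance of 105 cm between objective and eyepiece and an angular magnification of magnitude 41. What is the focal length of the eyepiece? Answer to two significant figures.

In normal adjustment the tube length equals f_obj + f_eye and |M| = f_obj/f_eye.
So f_obj = 41 f_eye and 41 f_eye + f_eye = 105 cm, giving f_eye = 105/42 = 2.500 cm and f_obj = 102.500 cm.

2.5 cm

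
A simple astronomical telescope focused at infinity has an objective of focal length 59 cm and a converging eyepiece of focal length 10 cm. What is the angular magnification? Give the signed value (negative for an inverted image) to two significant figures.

-5.9

M = -f_obj/f_eye = -59/(10) = -5.900.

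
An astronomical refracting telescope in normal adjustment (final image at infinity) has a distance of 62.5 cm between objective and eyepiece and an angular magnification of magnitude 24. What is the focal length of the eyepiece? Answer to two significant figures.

In normal adjustment the tube length equals f_obj + f_eye and |M| = f_obj/f_eye.
So f_obj = 24 f_eye and 24 f_eye + f_eye = 62.5 cm, giving f_eye = 62.5/25 = 2.500 cm and f_obj = 60.000 cm.

2.5 cm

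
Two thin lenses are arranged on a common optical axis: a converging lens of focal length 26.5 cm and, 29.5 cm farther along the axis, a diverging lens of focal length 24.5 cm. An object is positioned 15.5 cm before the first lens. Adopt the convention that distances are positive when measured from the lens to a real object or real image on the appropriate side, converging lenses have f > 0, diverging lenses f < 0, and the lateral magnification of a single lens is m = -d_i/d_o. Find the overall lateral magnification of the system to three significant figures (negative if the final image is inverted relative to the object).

0.646

Applying the thin-lens equation to the first lens, 1/26.5 = 1/15.5 + 1/d_i1, which gives d_i1 = -37.341 cm.
Its lateral magnification is m_1 = -d_i1/d_o1 = -(-37.341)/15.5 = 2.4091.
With d_i1 < 0 the first image is virtual and lies on the object side; the object distance for lens 2 is d_o2 = 29.5 - (-37.341) = 66.841 cm.
Applying the thin-lens equation again with f_2 = -24.5 cm and d_o2 = 66.841 cm gives d_i2 = -17.928 cm.
m_2 = -(-17.928)/(66.841) = 0.2682.
Overall magnification: m = m_1 m_2 = 0.6462.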